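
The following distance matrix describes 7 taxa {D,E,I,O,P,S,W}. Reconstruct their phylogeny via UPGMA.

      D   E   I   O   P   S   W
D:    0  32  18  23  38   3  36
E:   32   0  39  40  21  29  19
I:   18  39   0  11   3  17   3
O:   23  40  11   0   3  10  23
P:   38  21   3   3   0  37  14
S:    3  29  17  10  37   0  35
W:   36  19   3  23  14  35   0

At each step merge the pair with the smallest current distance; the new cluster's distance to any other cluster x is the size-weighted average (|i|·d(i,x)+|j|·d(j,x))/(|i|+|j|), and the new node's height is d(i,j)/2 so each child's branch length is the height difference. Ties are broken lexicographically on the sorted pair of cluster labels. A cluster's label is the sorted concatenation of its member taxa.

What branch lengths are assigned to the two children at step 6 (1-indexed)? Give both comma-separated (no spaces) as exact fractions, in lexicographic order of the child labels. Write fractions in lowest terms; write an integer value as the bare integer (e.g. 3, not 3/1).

13/8,15

1. join D+S (d=3) ⇒ DS; edges |D|=3/2, |S|=3/2
  updated: d(DS,E)=61/2, d(DS,I)=35/2, d(DS,O)=33/2, d(DS,P)=75/2, d(DS,W)=71/2
2. join I+P (d=3) ⇒ IP; edges |I|=3/2, |P|=3/2
  updated: d(DS,IP)=55/2, d(E,IP)=30, d(IP,O)=7, d(IP,W)=17/2
3. join IP+O (d=7) ⇒ IOP; edges |IP|=2, |O|=7/2
  updated: d(DS,IOP)=143/6, d(E,IOP)=100/3, d(IOP,W)=40/3
4. join IOP+W (d=40/3) ⇒ IOPW; edges |IOP|=19/6, |W|=20/3
  updated: d(DS,IOPW)=107/4, d(E,IOPW)=119/4
5. join DS+IOPW (d=107/4) ⇒ DIOPSW; edges |DS|=95/8, |IOPW|=161/24
  updated: d(DIOPSW,E)=30
6. join DIOPSW+E (d=30) ⇒ DEIOPSW; edges |DIOPSW|=13/8, |E|=15
final tree: (((D:3/2,S:3/2):95/8,(((I:3/2,P:3/2):2,O:7/2):19/6,W:20/3):161/24):13/8,E:15)
total length: 1357/24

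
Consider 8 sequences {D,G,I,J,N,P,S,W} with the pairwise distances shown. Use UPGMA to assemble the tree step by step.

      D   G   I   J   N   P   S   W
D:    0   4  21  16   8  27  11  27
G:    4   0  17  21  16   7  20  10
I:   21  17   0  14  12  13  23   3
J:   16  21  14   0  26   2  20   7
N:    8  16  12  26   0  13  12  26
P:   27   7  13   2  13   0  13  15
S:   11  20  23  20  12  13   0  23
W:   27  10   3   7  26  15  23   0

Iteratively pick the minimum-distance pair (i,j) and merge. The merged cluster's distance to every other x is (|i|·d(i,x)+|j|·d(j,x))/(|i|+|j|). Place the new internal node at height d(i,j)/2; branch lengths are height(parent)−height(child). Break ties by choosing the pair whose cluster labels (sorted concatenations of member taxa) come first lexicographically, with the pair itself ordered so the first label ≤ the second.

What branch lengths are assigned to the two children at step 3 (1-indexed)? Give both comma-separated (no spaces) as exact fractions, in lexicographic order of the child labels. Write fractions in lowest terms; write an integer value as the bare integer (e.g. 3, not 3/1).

iteration 1: select J,P (d=2); attach at lengths (1, 1); label the merged cluster JP
  updated: d(D,JP)=43/2, d(G,JP)=14, d(I,JP)=27/2, d(JP,N)=39/2, d(JP,S)=33/2, d(JP,W)=11
iteration 2: select I,W (d=3); attach at lengths (3/2, 3/2); label the merged cluster IW
  updated: d(D,IW)=24, d(G,IW)=27/2, d(IW,JP)=49/4, d(IW,N)=19, d(IW,S)=23
iteration 3: select D,G (d=4); attach at lengths (2, 2); label the merged cluster DG
  updated: d(DG,IW)=75/4, d(DG,JP)=71/4, d(DG,N)=12, d(DG,S)=31/2
iteration 4: select DG,N (d=12); attach at lengths (4, 6); label the merged cluster DGN
  updated: d(DGN,IW)=113/6, d(DGN,JP)=55/3, d(DGN,S)=43/3
iteration 5: select IW,JP (d=49/4); attach at lengths (37/8, 41/8); label the merged cluster IJPW
  updated: d(DGN,IJPW)=223/12, d(IJPW,S)=79/4
iteration 6: select DGN,S (d=43/3); attach at lengths (7/6, 43/6); label the merged cluster DGNS
  updated: d(DGNS,IJPW)=151/8
iteration 7: select DGNS,IJPW (d=151/8); attach at lengths (109/48, 53/16); label the merged cluster DGIJNPSW
final tree: ((((D:2,G:2):4,N:6):7/6,S:43/6):109/48,((I:3/2,W:3/2):37/8,(J:1,P:1):41/8):53/16)
total length: 128/3

2,2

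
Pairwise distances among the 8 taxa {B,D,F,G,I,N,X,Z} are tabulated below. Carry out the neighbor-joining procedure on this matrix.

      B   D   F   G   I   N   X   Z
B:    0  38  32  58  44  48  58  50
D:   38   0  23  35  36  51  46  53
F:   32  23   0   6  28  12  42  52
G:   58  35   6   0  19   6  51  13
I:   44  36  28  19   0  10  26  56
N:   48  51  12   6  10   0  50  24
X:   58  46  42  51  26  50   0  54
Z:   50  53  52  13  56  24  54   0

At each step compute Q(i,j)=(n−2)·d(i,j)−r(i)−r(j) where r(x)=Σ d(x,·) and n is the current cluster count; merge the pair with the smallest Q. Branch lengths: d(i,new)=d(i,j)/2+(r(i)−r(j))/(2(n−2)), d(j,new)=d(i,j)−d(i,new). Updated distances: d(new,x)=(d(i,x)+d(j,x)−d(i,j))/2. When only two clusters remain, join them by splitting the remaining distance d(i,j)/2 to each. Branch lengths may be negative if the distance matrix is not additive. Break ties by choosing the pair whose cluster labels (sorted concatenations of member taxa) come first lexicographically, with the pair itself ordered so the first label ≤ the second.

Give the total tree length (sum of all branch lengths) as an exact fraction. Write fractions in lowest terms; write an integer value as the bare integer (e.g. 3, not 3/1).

1859/16

1. join G+Z (d=13, Q=-412) ⇒ GZ; edges |G|=-3, |Z|=16
  updated: d(B,GZ)=95/2, d(D,GZ)=75/2, d(F,GZ)=45/2, d(GZ,I)=31, d(GZ,N)=17/2, d(GZ,X)=46
2. join GZ+N (d=17/2, Q=-330) ⇒ GNZ; edges |GZ|=28/5, |N|=29/10
  updated: d(B,GNZ)=87/2, d(D,GNZ)=40, d(F,GNZ)=13, d(GNZ,I)=65/4, d(GNZ,X)=175/4
3. join I+X (d=26, Q=-262) ⇒ IX; edges |I|=77/16, |X|=339/16
  updated: d(B,IX)=38, d(D,IX)=28, d(F,IX)=22, d(GNZ,IX)=17
4. join GNZ+IX (d=17, Q=-335/2) ⇒ GINXZ; edges |GNZ|=119/12, |IX|=85/12
  updated: d(B,GINXZ)=129/4, d(D,GINXZ)=51/2, d(F,GINXZ)=9
5. join B+D (d=38, Q=-451/4) ⇒ BD; edges |B|=367/16, |D|=241/16
  updated: d(BD,F)=17/2, d(BD,GINXZ)=79/8
6. join BD+F (d=17/2, Q=-219/8) ⇒ BDF; edges |BD|=75/16, |F|=61/16
  updated: d(BDF,GINXZ)=83/16
7. join BDF+GINXZ (d=83/16) ⇒ BDFGINXZ; edges |BDF|=83/32, |GINXZ|=83/32
final tree: (((B:367/16,D:241/16):75/16,F:61/16):83/32,(((G:-3,Z:16):28/5,N:29/10):119/12,(I:77/16,X:339/16):85/12):83/32)
total length: 1859/16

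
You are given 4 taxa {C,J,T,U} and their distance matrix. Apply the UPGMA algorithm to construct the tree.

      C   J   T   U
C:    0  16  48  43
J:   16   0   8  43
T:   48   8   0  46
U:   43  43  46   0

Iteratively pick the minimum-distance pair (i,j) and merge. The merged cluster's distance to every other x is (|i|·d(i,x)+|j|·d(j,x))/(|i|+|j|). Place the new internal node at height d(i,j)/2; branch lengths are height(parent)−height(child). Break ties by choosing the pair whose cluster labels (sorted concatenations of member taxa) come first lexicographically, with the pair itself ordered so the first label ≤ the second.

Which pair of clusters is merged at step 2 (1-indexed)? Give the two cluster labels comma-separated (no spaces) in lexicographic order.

C,JT

step 1: merge (J,T) at d=8; branch lengths J→4, T→4; new cluster JT
  updated: d(C,JT)=32, d(JT,U)=89/2
step 2: merge (C,JT) at d=32; branch lengths C→16, JT→12; new cluster CJT
  updated: d(CJT,U)=44
step 3: merge (CJT,U) at d=44; branch lengths CJT→6, U→22; new cluster CJTU
final tree: ((C:16,(J:4,T:4):12):6,U:22)
total length: 64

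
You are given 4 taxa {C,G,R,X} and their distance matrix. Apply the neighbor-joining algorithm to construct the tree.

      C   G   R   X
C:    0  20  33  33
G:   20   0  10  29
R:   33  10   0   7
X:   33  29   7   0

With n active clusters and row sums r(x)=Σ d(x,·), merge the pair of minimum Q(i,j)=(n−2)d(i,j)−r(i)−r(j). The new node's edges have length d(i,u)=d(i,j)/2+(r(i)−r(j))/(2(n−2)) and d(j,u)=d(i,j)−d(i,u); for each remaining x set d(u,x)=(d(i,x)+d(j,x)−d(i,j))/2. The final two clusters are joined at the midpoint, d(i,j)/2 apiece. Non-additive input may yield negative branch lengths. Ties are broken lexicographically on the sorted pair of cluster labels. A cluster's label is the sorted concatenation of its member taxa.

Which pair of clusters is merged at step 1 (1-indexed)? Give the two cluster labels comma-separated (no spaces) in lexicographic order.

C,G

iteration 1: select C,G (d=20, Q=-105); attach at lengths (67/4, 13/4); label the merged cluster CG
  updated: d(CG,R)=23/2, d(CG,X)=21
iteration 2: select CG,R (d=23/2, Q=-79/2); attach at lengths (51/4, -5/4); label the merged cluster CGR
  updated: d(CGR,X)=33/4
iteration 3: select CGR,X (d=33/4); attach at lengths (33/8, 33/8); label the merged cluster CGRX
final tree: (((C:67/4,G:13/4):51/4,R:-5/4):33/8,X:33/8)
total length: 159/4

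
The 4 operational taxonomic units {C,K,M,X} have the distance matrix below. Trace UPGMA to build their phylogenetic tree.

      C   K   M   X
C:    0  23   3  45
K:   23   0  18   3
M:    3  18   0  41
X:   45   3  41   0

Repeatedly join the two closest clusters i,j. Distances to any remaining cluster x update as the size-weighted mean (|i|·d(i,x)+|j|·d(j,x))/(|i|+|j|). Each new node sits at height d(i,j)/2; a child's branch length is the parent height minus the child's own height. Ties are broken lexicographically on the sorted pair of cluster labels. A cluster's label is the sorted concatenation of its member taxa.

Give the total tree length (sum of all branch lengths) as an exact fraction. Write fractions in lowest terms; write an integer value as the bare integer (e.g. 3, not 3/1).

iteration 1: select C,M (d=3); attach at lengths (3/2, 3/2); label the merged cluster CM
  updated: d(CM,K)=41/2, d(CM,X)=43
iteration 2: select K,X (d=3); attach at lengths (3/2, 3/2); label the merged cluster KX
  updated: d(CM,KX)=127/4
iteration 3: select CM,KX (d=127/4); attach at lengths (115/8, 115/8); label the merged cluster CKMX
final tree: ((C:3/2,M:3/2):115/8,(K:3/2,X:3/2):115/8)
total length: 139/4

139/4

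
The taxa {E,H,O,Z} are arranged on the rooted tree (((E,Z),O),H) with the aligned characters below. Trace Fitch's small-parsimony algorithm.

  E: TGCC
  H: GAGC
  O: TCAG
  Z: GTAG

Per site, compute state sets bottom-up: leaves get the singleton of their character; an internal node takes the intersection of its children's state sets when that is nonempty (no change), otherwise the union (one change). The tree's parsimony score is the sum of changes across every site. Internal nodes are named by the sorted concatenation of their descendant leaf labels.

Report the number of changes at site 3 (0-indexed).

2

[col 0] EZ: children E:{T}, Z:{G} ∪→ {G,T}; cost 1
[col 0] EOZ: children EZ:{G,T}, O:{T} ∩→ {T}; cost 0
[col 0] EHOZ: children EOZ:{T}, H:{G} ∪→ {G,T}; cost 1
[col 1] EZ: children E:{G}, Z:{T} ∪→ {G,T}; cost 1
[col 1] EOZ: children EZ:{G,T}, O:{C} ∪→ {C,G,T}; cost 1
[col 1] EHOZ: children EOZ:{C,G,T}, H:{A} ∪→ {A,C,G,T}; cost 1
[col 2] EZ: children E:{C}, Z:{A} ∪→ {A,C}; cost 1
[col 2] EOZ: children EZ:{A,C}, O:{A} ∩→ {A}; cost 0
[col 2] EHOZ: children EOZ:{A}, H:{G} ∪→ {A,G}; cost 1
[col 3] EZ: children E:{C}, Z:{G} ∪→ {C,G}; cost 1
[col 3] EOZ: children EZ:{C,G}, O:{G} ∩→ {G}; cost 0
[col 3] EHOZ: children EOZ:{G}, H:{C} ∪→ {C,G}; cost 1
per-site changes: [2, 3, 2, 2]; total = 9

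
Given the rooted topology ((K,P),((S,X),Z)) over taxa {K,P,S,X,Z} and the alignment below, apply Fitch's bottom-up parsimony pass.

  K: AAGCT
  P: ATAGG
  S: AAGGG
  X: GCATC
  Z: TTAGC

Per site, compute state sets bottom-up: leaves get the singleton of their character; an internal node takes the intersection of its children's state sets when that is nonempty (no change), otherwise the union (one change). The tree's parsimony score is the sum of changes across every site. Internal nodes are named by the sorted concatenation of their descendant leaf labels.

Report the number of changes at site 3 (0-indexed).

site 0, node KP: K={A} ∩ P={A} → {A} (+0)
site 0, node SX: S={A} ∪ X={G} → {A,G} (+1)
site 0, node SXZ: SX={A,G} ∪ Z={T} → {A,G,T} (+1)
site 0, node KPSXZ: KP={A} ∩ SXZ={A,G,T} → {A} (+0)
site 1, node KP: K={A} ∪ P={T} → {A,T} (+1)
site 1, node SX: S={A} ∪ X={C} → {A,C} (+1)
site 1, node SXZ: SX={A,C} ∪ Z={T} → {A,C,T} (+1)
site 1, node KPSXZ: KP={A,T} ∩ SXZ={A,C,T} → {A,T} (+0)
site 2, node KP: K={G} ∪ P={A} → {A,G} (+1)
site 2, node SX: S={G} ∪ X={A} → {A,G} (+1)
site 2, node SXZ: SX={A,G} ∩ Z={A} → {A} (+0)
site 2, node KPSXZ: KP={A,G} ∩ SXZ={A} → {A} (+0)
site 3, node KP: K={C} ∪ P={G} → {C,G} (+1)
site 3, node SX: S={G} ∪ X={T} → {G,T} (+1)
site 3, node SXZ: SX={G,T} ∩ Z={G} → {G} (+0)
site 3, node KPSXZ: KP={C,G} ∩ SXZ={G} → {G} (+0)
site 4, node KP: K={T} ∪ P={G} → {G,T} (+1)
site 4, node SX: S={G} ∪ X={C} → {C,G} (+1)
site 4, node SXZ: SX={C,G} ∩ Z={C} → {C} (+0)
site 4, node KPSXZ: KP={G,T} ∪ SXZ={C} → {C,G,T} (+1)
per-site changes: [2, 3, 2, 2, 3]; total = 12

2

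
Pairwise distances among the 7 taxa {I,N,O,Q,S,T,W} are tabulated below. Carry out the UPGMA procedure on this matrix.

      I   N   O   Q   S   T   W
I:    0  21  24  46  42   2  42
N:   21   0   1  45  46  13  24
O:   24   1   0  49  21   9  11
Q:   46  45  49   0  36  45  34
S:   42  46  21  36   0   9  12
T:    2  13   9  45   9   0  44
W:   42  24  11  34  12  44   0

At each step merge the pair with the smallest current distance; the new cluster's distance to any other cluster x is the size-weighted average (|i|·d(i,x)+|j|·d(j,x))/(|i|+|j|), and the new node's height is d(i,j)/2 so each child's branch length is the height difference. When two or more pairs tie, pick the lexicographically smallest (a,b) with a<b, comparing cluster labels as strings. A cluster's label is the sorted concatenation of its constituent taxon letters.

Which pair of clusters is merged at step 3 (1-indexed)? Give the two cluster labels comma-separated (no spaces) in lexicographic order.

1. join N+O (d=1) ⇒ NO; edges |N|=1/2, |O|=1/2
  updated: d(I,NO)=45/2, d(NO,Q)=47, d(NO,S)=67/2, d(NO,T)=11, d(NO,W)=35/2
2. join I+T (d=2) ⇒ IT; edges |I|=1, |T|=1
  updated: d(IT,NO)=67/4, d(IT,Q)=91/2, d(IT,S)=51/2, d(IT,W)=43
3. join S+W (d=12) ⇒ SW; edges |S|=6, |W|=6
  updated: d(IT,SW)=137/4, d(NO,SW)=51/2, d(Q,SW)=35
4. join IT+NO (d=67/4) ⇒ INOT; edges |IT|=59/8, |NO|=63/8
  updated: d(INOT,Q)=185/4, d(INOT,SW)=239/8
5. join INOT+SW (d=239/8) ⇒ INOSTW; edges |INOT|=105/16, |SW|=143/16
  updated: d(INOSTW,Q)=85/2
6. join INOSTW+Q (d=85/2) ⇒ INOQSTW; edges |INOSTW|=101/16, |Q|=85/4
final tree: ((((I:1,T:1):59/8,(N:1/2,O:1/2):63/8):105/16,(S:6,W:6):143/16):101/16,Q:85/4)
total length: 1173/16

S,W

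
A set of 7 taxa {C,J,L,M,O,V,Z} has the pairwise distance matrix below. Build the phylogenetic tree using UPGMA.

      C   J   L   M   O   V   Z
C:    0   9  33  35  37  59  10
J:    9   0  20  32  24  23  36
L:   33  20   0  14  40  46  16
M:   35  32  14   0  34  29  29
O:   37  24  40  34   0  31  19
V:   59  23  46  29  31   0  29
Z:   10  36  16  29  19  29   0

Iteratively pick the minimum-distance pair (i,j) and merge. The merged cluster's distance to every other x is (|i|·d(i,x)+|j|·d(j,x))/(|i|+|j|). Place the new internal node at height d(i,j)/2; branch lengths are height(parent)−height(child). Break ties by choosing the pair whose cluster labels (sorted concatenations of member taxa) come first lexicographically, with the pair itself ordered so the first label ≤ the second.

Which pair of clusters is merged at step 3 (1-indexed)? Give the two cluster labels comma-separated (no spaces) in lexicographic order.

O,Z

1. join C+J (d=9) ⇒ CJ; edges |C|=9/2, |J|=9/2
  updated: d(CJ,L)=53/2, d(CJ,M)=67/2, d(CJ,O)=61/2, d(CJ,V)=41, d(CJ,Z)=23
2. join L+M (d=14) ⇒ LM; edges |L|=7, |M|=7
  updated: d(CJ,LM)=30, d(LM,O)=37, d(LM,V)=75/2, d(LM,Z)=45/2
3. join O+Z (d=19) ⇒ OZ; edges |O|=19/2, |Z|=19/2
  updated: d(CJ,OZ)=107/4, d(LM,OZ)=119/4, d(OZ,V)=30
4. join CJ+OZ (d=107/4) ⇒ CJOZ; edges |CJ|=71/8, |OZ|=31/8
  updated: d(CJOZ,LM)=239/8, d(CJOZ,V)=71/2
5. join CJOZ+LM (d=239/8) ⇒ CJLMOZ; edges |CJOZ|=25/16, |LM|=127/16
  updated: d(CJLMOZ,V)=217/6
6. join CJLMOZ+V (d=217/6) ⇒ CJLMOVZ; edges |CJLMOZ|=151/48, |V|=217/12
final tree: ((((C:9/2,J:9/2):71/8,(O:19/2,Z:19/2):31/8):25/16,(L:7,M:7):127/16):151/48,V:217/12)
total length: 4103/48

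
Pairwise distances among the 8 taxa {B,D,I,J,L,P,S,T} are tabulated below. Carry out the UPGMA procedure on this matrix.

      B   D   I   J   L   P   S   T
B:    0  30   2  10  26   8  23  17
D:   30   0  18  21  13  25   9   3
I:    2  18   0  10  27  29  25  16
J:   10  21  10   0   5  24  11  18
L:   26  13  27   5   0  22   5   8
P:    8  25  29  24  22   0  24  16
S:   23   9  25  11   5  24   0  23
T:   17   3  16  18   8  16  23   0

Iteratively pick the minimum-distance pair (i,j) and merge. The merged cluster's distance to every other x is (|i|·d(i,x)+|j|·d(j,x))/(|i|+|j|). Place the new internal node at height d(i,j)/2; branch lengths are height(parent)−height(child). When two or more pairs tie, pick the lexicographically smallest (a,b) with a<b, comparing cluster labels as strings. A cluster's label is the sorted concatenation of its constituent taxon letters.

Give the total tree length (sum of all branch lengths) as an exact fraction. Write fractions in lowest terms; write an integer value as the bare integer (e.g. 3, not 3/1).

2807/60

1. join B+I (d=2) ⇒ BI; edges |B|=1, |I|=1
  updated: d(BI,D)=24, d(BI,J)=10, d(BI,L)=53/2, d(BI,P)=37/2, d(BI,S)=24, d(BI,T)=33/2
2. join D+T (d=3) ⇒ DT; edges |D|=3/2, |T|=3/2
  updated: d(BI,DT)=81/4, d(DT,J)=39/2, d(DT,L)=21/2, d(DT,P)=41/2, d(DT,S)=16
3. join J+L (d=5) ⇒ JL; edges |J|=5/2, |L|=5/2
  updated: d(BI,JL)=73/4, d(DT,JL)=15, d(JL,P)=23, d(JL,S)=8
4. join JL+S (d=8) ⇒ JLS; edges |JL|=3/2, |S|=4
  updated: d(BI,JLS)=121/6, d(DT,JLS)=46/3, d(JLS,P)=70/3
5. join DT+JLS (d=46/3) ⇒ DJLST; edges |DT|=37/6, |JLS|=11/3
  updated: d(BI,DJLST)=101/5, d(DJLST,P)=111/5
6. join BI+P (d=37/2) ⇒ BIP; edges |BI|=33/4, |P|=37/4
  updated: d(BIP,DJLST)=313/15
7. join BIP+DJLST (d=313/15) ⇒ BDIJLPST; edges |BIP|=71/60, |DJLST|=83/30
final tree: (((B:1,I:1):33/4,P:37/4):71/60,((D:3/2,T:3/2):37/6,((J:5/2,L:5/2):3/2,S:4):11/3):83/30)
total length: 2807/60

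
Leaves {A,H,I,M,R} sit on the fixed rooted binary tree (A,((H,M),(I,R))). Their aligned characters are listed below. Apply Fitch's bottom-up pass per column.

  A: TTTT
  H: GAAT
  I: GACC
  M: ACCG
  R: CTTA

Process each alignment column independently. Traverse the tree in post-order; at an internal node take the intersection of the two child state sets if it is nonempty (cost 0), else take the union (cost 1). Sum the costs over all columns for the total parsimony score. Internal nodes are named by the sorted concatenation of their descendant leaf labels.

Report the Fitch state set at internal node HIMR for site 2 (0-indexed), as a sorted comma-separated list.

C

[col 0] HM: children H:{G}, M:{A} ∪→ {A,G}; cost 1
[col 0] IR: children I:{G}, R:{C} ∪→ {C,G}; cost 1
[col 0] HIMR: children HM:{A,G}, IR:{C,G} ∩→ {G}; cost 0
[col 0] AHIMR: children A:{T}, HIMR:{G} ∪→ {G,T}; cost 1
[col 1] HM: children H:{A}, M:{C} ∪→ {A,C}; cost 1
[col 1] IR: children I:{A}, R:{T} ∪→ {A,T}; cost 1
[col 1] HIMR: children HM:{A,C}, IR:{A,T} ∩→ {A}; cost 0
[col 1] AHIMR: children A:{T}, HIMR:{A} ∪→ {A,T}; cost 1
[col 2] HM: children H:{A}, M:{C} ∪→ {A,C}; cost 1
[col 2] IR: children I:{C}, R:{T} ∪→ {C,T}; cost 1
[col 2] HIMR: children HM:{A,C}, IR:{C,T} ∩→ {C}; cost 0
[col 2] AHIMR: children A:{T}, HIMR:{C} ∪→ {C,T}; cost 1
[col 3] HM: children H:{T}, M:{G} ∪→ {G,T}; cost 1
[col 3] IR: children I:{C}, R:{A} ∪→ {A,C}; cost 1
[col 3] HIMR: children HM:{G,T}, IR:{A,C} ∪→ {A,C,G,T}; cost 1
[col 3] AHIMR: children A:{T}, HIMR:{A,C,G,T} ∩→ {T}; cost 0
per-site changes: [3, 3, 3, 3]; total = 12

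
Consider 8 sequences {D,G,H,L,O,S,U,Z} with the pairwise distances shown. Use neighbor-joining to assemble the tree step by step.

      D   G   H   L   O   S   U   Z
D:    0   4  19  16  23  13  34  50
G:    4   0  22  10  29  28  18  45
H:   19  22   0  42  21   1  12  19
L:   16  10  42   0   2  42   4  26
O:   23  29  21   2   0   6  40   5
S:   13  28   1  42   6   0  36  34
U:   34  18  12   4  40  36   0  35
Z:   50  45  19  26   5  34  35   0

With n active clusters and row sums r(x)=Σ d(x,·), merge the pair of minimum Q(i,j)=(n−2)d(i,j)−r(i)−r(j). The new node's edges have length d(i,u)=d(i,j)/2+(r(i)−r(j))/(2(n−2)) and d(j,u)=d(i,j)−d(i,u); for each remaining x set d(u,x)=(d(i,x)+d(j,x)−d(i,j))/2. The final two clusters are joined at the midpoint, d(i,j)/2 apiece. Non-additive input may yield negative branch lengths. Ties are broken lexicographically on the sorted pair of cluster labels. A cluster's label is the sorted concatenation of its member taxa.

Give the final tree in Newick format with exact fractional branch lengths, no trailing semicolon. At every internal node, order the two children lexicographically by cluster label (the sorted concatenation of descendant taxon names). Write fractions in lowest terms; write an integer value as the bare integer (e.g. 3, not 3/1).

step 1: merge (O,Z) at d=5, Q=-310; branch lengths O→-29/6, Z→59/6; new cluster OZ
  updated: d(D,OZ)=34, d(G,OZ)=69/2, d(H,OZ)=35/2, d(L,OZ)=23/2, d(OZ,S)=35/2, d(OZ,U)=35
step 2: merge (H,S) at d=1, Q=-246; branch lengths H→-19/10, S→29/10; new cluster HS
  updated: d(D,HS)=31/2, d(G,HS)=49/2, d(HS,L)=83/2, d(HS,OZ)=17, d(HS,U)=47/2
step 3: merge (HS,OZ) at d=17, Q=-186; branch lengths HS→29/4, OZ→39/4; new cluster HOSZ
  updated: d(D,HOSZ)=65/4, d(G,HOSZ)=21, d(HOSZ,L)=18, d(HOSZ,U)=83/4
step 4: merge (L,U) at d=4, Q=-451/4; branch lengths L→-67/24, U→163/24; new cluster LU
  updated: d(D,LU)=23, d(G,LU)=12, d(HOSZ,LU)=139/8
step 5: merge (D,G) at d=4, Q=-289/4; branch lengths D→57/16, G→7/16; new cluster DG
  updated: d(DG,HOSZ)=133/8, d(DG,LU)=31/2
step 6: merge (DG,HOSZ) at d=133/8, Q=-99/2; branch lengths DG→59/8, HOSZ→37/4; new cluster DGHOSZ
  updated: d(DGHOSZ,LU)=65/8
step 7: merge (DGHOSZ,LU) at d=65/8; branch lengths DGHOSZ→65/16, LU→65/16; new cluster DGHLOSUZ
final tree: (((D:57/16,G:7/16):59/8,((H:-19/10,S:29/10):29/4,(O:-29/6,Z:59/6):39/4):37/4):65/16,(L:-67/24,U:163/24):65/16)
total length: 223/4

(((D:57/16,G:7/16):59/8,((H:-19/10,S:29/10):29/4,(O:-29/6,Z:59/6):39/4):37/4):65/16,(L:-67/24,U:163/24):65/16)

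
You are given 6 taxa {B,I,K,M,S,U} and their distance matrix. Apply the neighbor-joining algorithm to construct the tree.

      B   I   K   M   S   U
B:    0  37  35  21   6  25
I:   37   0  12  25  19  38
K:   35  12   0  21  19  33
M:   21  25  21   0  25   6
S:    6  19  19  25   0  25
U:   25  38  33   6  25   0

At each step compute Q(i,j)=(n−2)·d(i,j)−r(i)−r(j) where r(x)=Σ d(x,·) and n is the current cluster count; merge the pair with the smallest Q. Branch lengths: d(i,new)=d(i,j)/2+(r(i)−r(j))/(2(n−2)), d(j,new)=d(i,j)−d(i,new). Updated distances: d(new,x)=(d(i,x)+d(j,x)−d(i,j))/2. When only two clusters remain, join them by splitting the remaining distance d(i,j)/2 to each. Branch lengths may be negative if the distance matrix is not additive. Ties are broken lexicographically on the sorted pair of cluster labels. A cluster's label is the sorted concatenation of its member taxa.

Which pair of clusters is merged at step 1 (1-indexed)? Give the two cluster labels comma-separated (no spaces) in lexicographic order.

step 1: merge (I,K) at d=12, Q=-203; branch lengths I→59/8, K→37/8; new cluster IK
  updated: d(B,IK)=30, d(IK,M)=17, d(IK,S)=13, d(IK,U)=59/2
step 2: merge (M,U) at d=6, Q=-273/2; branch lengths M→1/4, U→23/4; new cluster MU
  updated: d(B,MU)=20, d(IK,MU)=81/4, d(MU,S)=22
step 3: merge (B,S) at d=6, Q=-85; branch lengths B→27/4, S→-3/4; new cluster BS
  updated: d(BS,IK)=37/2, d(BS,MU)=18
step 4: merge (BS,IK) at d=37/2, Q=-227/4; branch lengths BS→65/8, IK→83/8; new cluster BIKS
  updated: d(BIKS,MU)=79/8
step 5: merge (BIKS,MU) at d=79/8; branch lengths BIKS→79/16, MU→79/16; new cluster BIKMSU
final tree: (((B:27/4,S:-3/4):65/8,(I:59/8,K:37/8):83/8):79/16,(M:1/4,U:23/4):79/16)
total length: 419/8

I,K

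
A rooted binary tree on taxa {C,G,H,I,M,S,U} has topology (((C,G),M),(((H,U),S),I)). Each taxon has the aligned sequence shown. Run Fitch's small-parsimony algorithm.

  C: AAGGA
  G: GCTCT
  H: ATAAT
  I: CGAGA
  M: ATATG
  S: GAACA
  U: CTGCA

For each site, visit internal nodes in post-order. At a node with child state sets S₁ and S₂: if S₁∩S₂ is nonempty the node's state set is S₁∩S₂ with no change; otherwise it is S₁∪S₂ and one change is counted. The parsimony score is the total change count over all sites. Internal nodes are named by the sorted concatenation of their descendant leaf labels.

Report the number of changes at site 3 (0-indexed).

site 0, node CG: C={A} ∪ G={G} → {A,G} (+1)
site 0, node CGM: CG={A,G} ∩ M={A} → {A} (+0)
site 0, node HU: H={A} ∪ U={C} → {A,C} (+1)
site 0, node HSU: HU={A,C} ∪ S={G} → {A,C,G} (+1)
site 0, node HISU: HSU={A,C,G} ∩ I={C} → {C} (+0)
site 0, node CGHIMSU: CGM={A} ∪ HISU={C} → {A,C} (+1)
site 1, node CG: C={A} ∪ G={C} → {A,C} (+1)
site 1, node CGM: CG={A,C} ∪ M={T} → {A,C,T} (+1)
site 1, node HU: H={T} ∩ U={T} → {T} (+0)
site 1, node HSU: HU={T} ∪ S={A} → {A,T} (+1)
site 1, node HISU: HSU={A,T} ∪ I={G} → {A,G,T} (+1)
site 1, node CGHIMSU: CGM={A,C,T} ∩ HISU={A,G,T} → {A,T} (+0)
site 2, node CG: C={G} ∪ G={T} → {G,T} (+1)
site 2, node CGM: CG={G,T} ∪ M={A} → {A,G,T} (+1)
site 2, node HU: H={A} ∪ U={G} → {A,G} (+1)
site 2, node HSU: HU={A,G} ∩ S={A} → {A} (+0)
site 2, node HISU: HSU={A} ∩ I={A} → {A} (+0)
site 2, node CGHIMSU: CGM={A,G,T} ∩ HISU={A} → {A} (+0)
site 3, node CG: C={G} ∪ G={C} → {C,G} (+1)
site 3, node CGM: CG={C,G} ∪ M={T} → {C,G,T} (+1)
site 3, node HU: H={A} ∪ U={C} → {A,C} (+1)
site 3, node HSU: HU={A,C} ∩ S={C} → {C} (+0)
site 3, node HISU: HSU={C} ∪ I={G} → {C,G} (+1)
site 3, node CGHIMSU: CGM={C,G,T} ∩ HISU={C,G} → {C,G} (+0)
site 4, node CG: C={A} ∪ G={T} → {A,T} (+1)
site 4, node CGM: CG={A,T} ∪ M={G} → {A,G,T} (+1)
site 4, node HU: H={T} ∪ U={A} → {A,T} (+1)
site 4, node HSU: HU={A,T} ∩ S={A} → {A} (+0)
site 4, node HISU: HSU={A} ∩ I={A} → {A} (+0)
site 4, node CGHIMSU: CGM={A,G,T} ∩ HISU={A} → {A} (+0)
per-site changes: [4, 4, 3, 4, 3]; total = 18

4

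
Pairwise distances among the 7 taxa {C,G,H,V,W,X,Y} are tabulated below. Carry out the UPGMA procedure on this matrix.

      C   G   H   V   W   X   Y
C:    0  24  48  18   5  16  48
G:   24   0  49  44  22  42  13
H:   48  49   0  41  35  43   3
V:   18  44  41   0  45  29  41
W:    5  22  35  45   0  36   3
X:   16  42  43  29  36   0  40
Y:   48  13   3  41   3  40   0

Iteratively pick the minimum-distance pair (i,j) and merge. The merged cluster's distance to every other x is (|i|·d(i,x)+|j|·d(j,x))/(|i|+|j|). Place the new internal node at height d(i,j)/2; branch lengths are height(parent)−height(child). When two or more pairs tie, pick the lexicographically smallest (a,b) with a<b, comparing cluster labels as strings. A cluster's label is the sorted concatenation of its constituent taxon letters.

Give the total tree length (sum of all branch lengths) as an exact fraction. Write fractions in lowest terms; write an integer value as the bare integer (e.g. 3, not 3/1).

1244/15

iteration 1: select H,Y (d=3); attach at lengths (3/2, 3/2); label the merged cluster HY
  updated: d(C,HY)=48, d(G,HY)=31, d(HY,V)=41, d(HY,W)=19, d(HY,X)=83/2
iteration 2: select C,W (d=5); attach at lengths (5/2, 5/2); label the merged cluster CW
  updated: d(CW,G)=23, d(CW,HY)=67/2, d(CW,V)=63/2, d(CW,X)=26
iteration 3: select CW,G (d=23); attach at lengths (9, 23/2); label the merged cluster CGW
  updated: d(CGW,HY)=98/3, d(CGW,V)=107/3, d(CGW,X)=94/3
iteration 4: select V,X (d=29); attach at lengths (29/2, 29/2); label the merged cluster VX
  updated: d(CGW,VX)=67/2, d(HY,VX)=165/4
iteration 5: select CGW,HY (d=98/3); attach at lengths (29/6, 89/6); label the merged cluster CGHWY
  updated: d(CGHWY,VX)=183/5
iteration 6: select CGHWY,VX (d=183/5); attach at lengths (59/30, 19/5); label the merged cluster CGHVWXY
final tree: ((((C:5/2,W:5/2):9,G:23/2):29/6,(H:3/2,Y:3/2):89/6):59/30,(V:29/2,X:29/2):19/5)
total length: 1244/15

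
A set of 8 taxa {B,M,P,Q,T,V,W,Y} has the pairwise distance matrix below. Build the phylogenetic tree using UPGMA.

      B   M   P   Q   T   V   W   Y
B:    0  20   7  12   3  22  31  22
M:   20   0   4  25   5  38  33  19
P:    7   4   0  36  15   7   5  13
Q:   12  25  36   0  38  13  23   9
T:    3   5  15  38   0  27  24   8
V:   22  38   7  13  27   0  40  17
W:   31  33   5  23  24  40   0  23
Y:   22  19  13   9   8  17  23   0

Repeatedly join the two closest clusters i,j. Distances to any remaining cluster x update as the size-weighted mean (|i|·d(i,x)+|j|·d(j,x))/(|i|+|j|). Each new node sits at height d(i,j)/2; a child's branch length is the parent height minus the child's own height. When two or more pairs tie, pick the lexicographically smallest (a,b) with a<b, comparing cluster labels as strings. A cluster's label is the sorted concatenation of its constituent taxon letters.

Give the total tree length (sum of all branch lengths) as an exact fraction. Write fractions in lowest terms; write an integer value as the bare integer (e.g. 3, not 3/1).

1. join B+T (d=3) ⇒ BT; edges |B|=3/2, |T|=3/2
  updated: d(BT,M)=25/2, d(BT,P)=11, d(BT,Q)=25, d(BT,V)=49/2, d(BT,W)=55/2, d(BT,Y)=15
2. join M+P (d=4) ⇒ MP; edges |M|=2, |P|=2
  updated: d(BT,MP)=47/4, d(MP,Q)=61/2, d(MP,V)=45/2, d(MP,W)=19, d(MP,Y)=16
3. join Q+Y (d=9) ⇒ QY; edges |Q|=9/2, |Y|=9/2
  updated: d(BT,QY)=20, d(MP,QY)=93/4, d(QY,V)=15, d(QY,W)=23
4. join BT+MP (d=47/4) ⇒ BMPT; edges |BT|=35/8, |MP|=31/8
  updated: d(BMPT,QY)=173/8, d(BMPT,V)=47/2, d(BMPT,W)=93/4
5. join QY+V (d=15) ⇒ QVY; edges |QY|=3, |V|=15/2
  updated: d(BMPT,QVY)=89/4, d(QVY,W)=86/3
6. join BMPT+QVY (d=89/4) ⇒ BMPQTVY; edges |BMPT|=21/4, |QVY|=29/8
  updated: d(BMPQTVY,W)=179/7
7. join BMPQTVY+W (d=179/7) ⇒ BMPQTVWY; edges |BMPQTVY|=93/56, |W|=179/14
final tree: ((((B:3/2,T:3/2):35/8,(M:2,P:2):31/8):21/4,((Q:9/2,Y:9/2):3,V:15/2):29/8):93/56,W:179/14)
total length: 813/14

813/14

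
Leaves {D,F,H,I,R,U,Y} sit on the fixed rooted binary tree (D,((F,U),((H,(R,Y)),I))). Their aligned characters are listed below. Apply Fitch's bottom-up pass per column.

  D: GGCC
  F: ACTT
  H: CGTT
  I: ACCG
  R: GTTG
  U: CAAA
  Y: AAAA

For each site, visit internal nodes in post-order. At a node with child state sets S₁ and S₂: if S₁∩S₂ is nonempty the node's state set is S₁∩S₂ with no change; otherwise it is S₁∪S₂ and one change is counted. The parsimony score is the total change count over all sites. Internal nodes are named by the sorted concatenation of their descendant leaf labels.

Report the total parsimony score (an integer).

FU@0: {A} ∪ {C} = {A,C} (union, +1)
RY@0: {G} ∪ {A} = {A,G} (union, +1)
HRY@0: {C} ∪ {A,G} = {A,C,G} (union, +1)
HIRY@0: {A,C,G} ∩ {A} = {A} (intersection, +0)
FHIRUY@0: {A,C} ∩ {A} = {A} (intersection, +0)
DFHIRUY@0: {G} ∪ {A} = {A,G} (union, +1)
FU@1: {C} ∪ {A} = {A,C} (union, +1)
RY@1: {T} ∪ {A} = {A,T} (union, +1)
HRY@1: {G} ∪ {A,T} = {A,G,T} (union, +1)
HIRY@1: {A,G,T} ∪ {C} = {A,C,G,T} (union, +1)
FHIRUY@1: {A,C} ∩ {A,C,G,T} = {A,C} (intersection, +0)
DFHIRUY@1: {G} ∪ {A,C} = {A,C,G} (union, +1)
FU@2: {T} ∪ {A} = {A,T} (union, +1)
RY@2: {T} ∪ {A} = {A,T} (union, +1)
HRY@2: {T} ∩ {A,T} = {T} (intersection, +0)
HIRY@2: {T} ∪ {C} = {C,T} (union, +1)
FHIRUY@2: {A,T} ∩ {C,T} = {T} (intersection, +0)
DFHIRUY@2: {C} ∪ {T} = {C,T} (union, +1)
FU@3: {T} ∪ {A} = {A,T} (union, +1)
RY@3: {G} ∪ {A} = {A,G} (union, +1)
HRY@3: {T} ∪ {A,G} = {A,G,T} (union, +1)
HIRY@3: {A,G,T} ∩ {G} = {G} (intersection, +0)
FHIRUY@3: {A,T} ∪ {G} = {A,G,T} (union, +1)
DFHIRUY@3: {C} ∪ {A,G,T} = {A,C,G,T} (union, +1)
per-site changes: [4, 5, 4, 5]; total = 18

18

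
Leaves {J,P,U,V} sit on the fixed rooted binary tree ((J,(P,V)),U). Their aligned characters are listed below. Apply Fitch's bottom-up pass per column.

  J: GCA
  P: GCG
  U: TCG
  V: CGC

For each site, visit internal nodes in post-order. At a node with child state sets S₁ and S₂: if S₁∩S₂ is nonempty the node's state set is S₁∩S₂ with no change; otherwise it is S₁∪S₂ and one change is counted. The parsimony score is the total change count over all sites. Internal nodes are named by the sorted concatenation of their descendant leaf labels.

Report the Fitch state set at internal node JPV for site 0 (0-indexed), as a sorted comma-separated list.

PV@0: {G} ∪ {C} = {C,G} (union, +1)
JPV@0: {G} ∩ {C,G} = {G} (intersection, +0)
JPUV@0: {G} ∪ {T} = {G,T} (union, +1)
PV@1: {C} ∪ {G} = {C,G} (union, +1)
JPV@1: {C} ∩ {C,G} = {C} (intersection, +0)
JPUV@1: {C} ∩ {C} = {C} (intersection, +0)
PV@2: {G} ∪ {C} = {C,G} (union, +1)
JPV@2: {A} ∪ {C,G} = {A,C,G} (union, +1)
JPUV@2: {A,C,G} ∩ {G} = {G} (intersection, +0)
per-site changes: [2, 1, 2]; total = 5

G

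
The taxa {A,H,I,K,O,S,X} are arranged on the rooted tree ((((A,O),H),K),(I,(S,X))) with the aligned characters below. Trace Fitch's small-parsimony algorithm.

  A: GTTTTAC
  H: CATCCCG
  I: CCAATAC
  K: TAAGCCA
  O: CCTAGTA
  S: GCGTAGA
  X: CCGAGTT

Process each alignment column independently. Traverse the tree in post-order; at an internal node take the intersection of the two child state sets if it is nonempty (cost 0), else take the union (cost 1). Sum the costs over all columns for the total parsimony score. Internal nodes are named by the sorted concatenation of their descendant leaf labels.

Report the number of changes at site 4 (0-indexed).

5

site 0, node AO: A={G} ∪ O={C} → {C,G} (+1)
site 0, node AHO: AO={C,G} ∩ H={C} → {C} (+0)
site 0, node AHKO: AHO={C} ∪ K={T} → {C,T} (+1)
site 0, node SX: S={G} ∪ X={C} → {C,G} (+1)
site 0, node ISX: I={C} ∩ SX={C,G} → {C} (+0)
site 0, node AHIKOSX: AHKO={C,T} ∩ ISX={C} → {C} (+0)
site 1, node AO: A={T} ∪ O={C} → {C,T} (+1)
site 1, node AHO: AO={C,T} ∪ H={A} → {A,C,T} (+1)
site 1, node AHKO: AHO={A,C,T} ∩ K={A} → {A} (+0)
site 1, node SX: S={C} ∩ X={C} → {C} (+0)
site 1, node ISX: I={C} ∩ SX={C} → {C} (+0)
site 1, node AHIKOSX: AHKO={A} ∪ ISX={C} → {A,C} (+1)
site 2, node AO: A={T} ∩ O={T} → {T} (+0)
site 2, node AHO: AO={T} ∩ H={T} → {T} (+0)
site 2, node AHKO: AHO={T} ∪ K={A} → {A,T} (+1)
site 2, node SX: S={G} ∩ X={G} → {G} (+0)
site 2, node ISX: I={A} ∪ SX={G} → {A,G} (+1)
site 2, node AHIKOSX: AHKO={A,T} ∩ ISX={A,G} → {A} (+0)
site 3, node AO: A={T} ∪ O={A} → {A,T} (+1)
site 3, node AHO: AO={A,T} ∪ H={C} → {A,C,T} (+1)
site 3, node AHKO: AHO={A,C,T} ∪ K={G} → {A,C,G,T} (+1)
site 3, node SX: S={T} ∪ X={A} → {A,T} (+1)
site 3, node ISX: I={A} ∩ SX={A,T} → {A} (+0)
site 3, node AHIKOSX: AHKO={A,C,G,T} ∩ ISX={A} → {A} (+0)
site 4, node AO: A={T} ∪ O={G} → {G,T} (+1)
site 4, node AHO: AO={G,T} ∪ H={C} → {C,G,T} (+1)
site 4, node AHKO: AHO={C,G,T} ∩ K={C} → {C} (+0)
site 4, node SX: S={A} ∪ X={G} → {A,G} (+1)
site 4, node ISX: I={T} ∪ SX={A,G} → {A,G,T} (+1)
site 4, node AHIKOSX: AHKO={C} ∪ ISX={A,G,T} → {A,C,G,T} (+1)
site 5, node AO: A={A} ∪ O={T} → {A,T} (+1)
site 5, node AHO: AO={A,T} ∪ H={C} → {A,C,T} (+1)
site 5, node AHKO: AHO={A,C,T} ∩ K={C} → {C} (+0)
site 5, node SX: S={G} ∪ X={T} → {G,T} (+1)
site 5, node ISX: I={A} ∪ SX={G,T} → {A,G,T} (+1)
site 5, node AHIKOSX: AHKO={C} ∪ ISX={A,G,T} → {A,C,G,T} (+1)
site 6, node AO: A={C} ∪ O={A} → {A,C} (+1)
site 6, node AHO: AO={A,C} ∪ H={G} → {A,C,G} (+1)
site 6, node AHKO: AHO={A,C,G} ∩ K={A} → {A} (+0)
site 6, node SX: S={A} ∪ X={T} → {A,T} (+1)
site 6, node ISX: I={C} ∪ SX={A,T} → {A,C,T} (+1)
site 6, node AHIKOSX: AHKO={A} ∩ ISX={A,C,T} → {A} (+0)
per-site changes: [3, 3, 2, 4, 5, 5, 4]; total = 26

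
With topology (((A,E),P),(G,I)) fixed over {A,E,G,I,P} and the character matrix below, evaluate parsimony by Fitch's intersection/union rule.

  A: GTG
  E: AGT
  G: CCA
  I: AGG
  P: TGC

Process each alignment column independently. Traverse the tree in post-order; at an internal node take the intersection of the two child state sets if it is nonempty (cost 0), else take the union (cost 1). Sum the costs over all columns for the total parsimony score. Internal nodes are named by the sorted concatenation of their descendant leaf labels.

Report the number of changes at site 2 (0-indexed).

3

[col 0] AE: children A:{G}, E:{A} ∪→ {A,G}; cost 1
[col 0] AEP: children AE:{A,G}, P:{T} ∪→ {A,G,T}; cost 1
[col 0] GI: children G:{C}, I:{A} ∪→ {A,C}; cost 1
[col 0] AEGIP: children AEP:{A,G,T}, GI:{A,C} ∩→ {A}; cost 0
[col 1] AE: children A:{T}, E:{G} ∪→ {G,T}; cost 1
[col 1] AEP: children AE:{G,T}, P:{G} ∩→ {G}; cost 0
[col 1] GI: children G:{C}, I:{G} ∪→ {C,G}; cost 1
[col 1] AEGIP: children AEP:{G}, GI:{C,G} ∩→ {G}; cost 0
[col 2] AE: children A:{G}, E:{T} ∪→ {G,T}; cost 1
[col 2] AEP: children AE:{G,T}, P:{C} ∪→ {C,G,T}; cost 1
[col 2] GI: children G:{A}, I:{G} ∪→ {A,G}; cost 1
[col 2] AEGIP: children AEP:{C,G,T}, GI:{A,G} ∩→ {G}; cost 0
per-site changes: [3, 2, 3]; total = 8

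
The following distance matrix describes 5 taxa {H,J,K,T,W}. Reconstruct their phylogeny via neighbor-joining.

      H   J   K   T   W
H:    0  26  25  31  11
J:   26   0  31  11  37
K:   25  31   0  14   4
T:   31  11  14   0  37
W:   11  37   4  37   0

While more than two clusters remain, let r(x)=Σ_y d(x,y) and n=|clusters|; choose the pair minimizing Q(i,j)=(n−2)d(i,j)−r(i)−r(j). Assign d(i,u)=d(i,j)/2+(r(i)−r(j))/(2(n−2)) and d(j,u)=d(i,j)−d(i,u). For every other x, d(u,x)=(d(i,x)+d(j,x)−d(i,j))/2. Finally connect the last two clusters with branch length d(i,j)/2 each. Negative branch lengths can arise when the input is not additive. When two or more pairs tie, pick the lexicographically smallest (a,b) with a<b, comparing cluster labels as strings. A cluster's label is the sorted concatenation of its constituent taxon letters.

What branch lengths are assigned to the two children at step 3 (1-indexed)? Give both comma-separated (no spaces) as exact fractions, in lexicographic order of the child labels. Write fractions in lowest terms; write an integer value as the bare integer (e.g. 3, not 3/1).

61/8,15/8

iteration 1: select J,T (d=11, Q=-165); attach at lengths (15/2, 7/2); label the merged cluster JT
  updated: d(H,JT)=23, d(JT,K)=17, d(JT,W)=63/2
iteration 2: select H,JT (d=23, Q=-169/2); attach at lengths (67/8, 117/8); label the merged cluster HJT
  updated: d(HJT,K)=19/2, d(HJT,W)=39/4
iteration 3: select HJT,K (d=19/2, Q=-93/4); attach at lengths (61/8, 15/8); label the merged cluster HJKT
  updated: d(HJKT,W)=17/8
iteration 4: select HJKT,W (d=17/8); attach at lengths (17/16, 17/16); label the merged cluster HJKTW
final tree: (((H:67/8,(J:15/2,T:7/2):117/8):61/8,K:15/8):17/16,W:17/16)
total length: 365/8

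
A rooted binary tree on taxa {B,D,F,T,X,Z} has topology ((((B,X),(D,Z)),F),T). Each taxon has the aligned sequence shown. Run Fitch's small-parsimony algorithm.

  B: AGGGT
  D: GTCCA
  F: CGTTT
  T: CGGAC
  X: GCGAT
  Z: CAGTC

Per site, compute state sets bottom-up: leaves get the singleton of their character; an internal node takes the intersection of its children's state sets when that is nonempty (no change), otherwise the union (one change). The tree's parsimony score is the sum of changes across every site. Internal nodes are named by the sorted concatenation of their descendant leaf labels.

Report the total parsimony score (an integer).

BX@0: {A} ∪ {G} = {A,G} (union, +1)
DZ@0: {G} ∪ {C} = {C,G} (union, +1)
BDXZ@0: {A,G} ∩ {C,G} = {G} (intersection, +0)
BDFXZ@0: {G} ∪ {C} = {C,G} (union, +1)
BDFTXZ@0: {C,G} ∩ {C} = {C} (intersection, +0)
BX@1: {G} ∪ {C} = {C,G} (union, +1)
DZ@1: {T} ∪ {A} = {A,T} (union, +1)
BDXZ@1: {C,G} ∪ {A,T} = {A,C,G,T} (union, +1)
BDFXZ@1: {A,C,G,T} ∩ {G} = {G} (intersection, +0)
BDFTXZ@1: {G} ∩ {G} = {G} (intersection, +0)
BX@2: {G} ∩ {G} = {G} (intersection, +0)
DZ@2: {C} ∪ {G} = {C,G} (union, +1)
BDXZ@2: {G} ∩ {C,G} = {G} (intersection, +0)
BDFXZ@2: {G} ∪ {T} = {G,T} (union, +1)
BDFTXZ@2: {G,T} ∩ {G} = {G} (intersection, +0)
BX@3: {G} ∪ {A} = {A,G} (union, +1)
DZ@3: {C} ∪ {T} = {C,T} (union, +1)
BDXZ@3: {A,G} ∪ {C,T} = {A,C,G,T} (union, +1)
BDFXZ@3: {A,C,G,T} ∩ {T} = {T} (intersection, +0)
BDFTXZ@3: {T} ∪ {A} = {A,T} (union, +1)
BX@4: {T} ∩ {T} = {T} (intersection, +0)
DZ@4: {A} ∪ {C} = {A,C} (union, +1)
BDXZ@4: {T} ∪ {A,C} = {A,C,T} (union, +1)
BDFXZ@4: {A,C,T} ∩ {T} = {T} (intersection, +0)
BDFTXZ@4: {T} ∪ {C} = {C,T} (union, +1)
per-site changes: [3, 3, 2, 4, 3]; total = 15

15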